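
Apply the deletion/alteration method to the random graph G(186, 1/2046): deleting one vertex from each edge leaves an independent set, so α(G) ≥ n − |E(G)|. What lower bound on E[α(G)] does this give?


E[|E(G)|] = C(186, 2)·p = 17205 · (1/2046) = 185/22.
E[α(G)] ≥ n − E[|E(G)|] = 186 − 185/22 = 3907/22.
Numerically: ≈ 177.59091.
(This is only a lower bound; the true E[α(G)] may be larger.)

E[α(G)] ≥ 3907/22 ≈ 177.59091.


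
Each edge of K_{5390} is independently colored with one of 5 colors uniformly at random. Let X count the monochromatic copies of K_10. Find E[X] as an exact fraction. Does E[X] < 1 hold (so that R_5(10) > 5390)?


E[X] = C(5390, 10) · 5^{1 − 45} = 5655833965919099070255434039753 · 5^{−44} = 5655833965919099070255434039753/5684341886080801486968994140625.
As a reduced fraction: E[X] = 5655833965919099070255434039753/5684341886080801486968994140625 ≈ 0.99498.
Is E[X] < 1? YES.
Since E[X] < 1, there exists a 5-coloring of K_{5390} with no monochromatic K_10; hence R_5(10) > 5390.

E[X] = 5655833965919099070255434039753/5684341886080801486968994140625 ≈ 0.99498; E[X] < 1, so R_5(10) > 5390.


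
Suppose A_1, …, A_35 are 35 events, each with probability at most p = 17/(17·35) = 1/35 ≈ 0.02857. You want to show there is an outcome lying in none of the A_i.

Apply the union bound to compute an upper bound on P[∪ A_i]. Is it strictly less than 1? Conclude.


Union bound: P[∪_{i=1}^{35} A_i] ≤ Σ_i P[A_i] ≤ 35·p = 35·(1/35) = 1.
Numerically: 1 ≈ 1.00000.
Is 1 < 1? NO.
Since the bound 1 is ≥ 1, the union bound is uninformative here; it does NOT by itself certify existence.

35·p = 1 ≈ 1.00000; existence NOT certified by the union bound.


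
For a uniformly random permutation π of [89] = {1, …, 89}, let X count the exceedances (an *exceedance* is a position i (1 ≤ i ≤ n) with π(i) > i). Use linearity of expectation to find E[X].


Write X = Σ_{i=1}^{89} X_i, where X_i = 1_{π(i) > i}.
For each fixed i, π(i) is uniform over {1, …, 89} (marginal of a uniform permutation), so P[π(i) > i] = (n − i)/n. Summing: Σ_{i=1}^{89} (n − i)/n = (0 + 1 + … + 88)/89 = 89(89 − 1)/(2·89) = (89 − 1)/2.
Hence E[X] = Σ_{i=1}^{89} (89 − i)/89 = 44 ≈ 44.000000.

E[X] = 44 = 44.000000.


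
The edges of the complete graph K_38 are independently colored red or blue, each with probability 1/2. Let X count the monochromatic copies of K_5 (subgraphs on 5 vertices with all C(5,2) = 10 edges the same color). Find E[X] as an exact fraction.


Let X = Σ_S X_S over the C(38, 5) = 501942 subsets S of size 5, where X_S = 1 if the K_5 on S is monochromatic.
For a fixed S, the K_5 on S has C(5, 2) = 10 edges. P[all 10 edges red] = (1/2)^10, and likewise for blue, so P[monochromatic] = 2·(1/2)^10 = 2^{1 − 10} = 1/512.
Summing: E[X] = C(38, 5) · 2^{1 − 10} = 501942 · 1/512 = 250971/256.
Numerically: E[X] ≈ 980.35547.

E[X] = C(38,5)·2^(1−C(5,2)) = 250971/256 ≈ 980.35547.


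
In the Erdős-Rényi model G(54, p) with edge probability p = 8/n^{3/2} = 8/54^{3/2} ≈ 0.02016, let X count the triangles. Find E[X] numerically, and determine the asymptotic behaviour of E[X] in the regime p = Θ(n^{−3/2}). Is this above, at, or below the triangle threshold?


Number of potential triangles: C(54, 3) = 24804.
Each occurs with probability p³ ≈ (0.02016)³ ≈ 8.194039e-06.
By linearity: E[X] = C(54, 3)·p³ ≈ 24804 · 8.194039e-06 ≈ 0.2032.
Since α = 3/2 > 1, p = c/n^{3/2} = o(1/n) is below the triangle threshold p ~ 1/n. Asymptotically E[X] ~ (c³/6)·n^{3(1−α)} = (8³/6)·n^{-1.5} → 0, so by Markov's inequality G has no triangles w.h.p.

E[X] ≈ 0.2032; in regime p = Θ(1/n^{3/2}) E[X] tends to 0 (below the triangle threshold p ~ 1/n).


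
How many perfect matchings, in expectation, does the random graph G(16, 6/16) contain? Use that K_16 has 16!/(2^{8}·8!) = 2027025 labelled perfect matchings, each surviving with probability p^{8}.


K_16 has 16!/(2^{8}·8!) = 2027025 labelled perfect matchings.
For each such perfect matching H, let X_H = 1 if all 8 edges of H are present in G. Then P[X_H = 1] = p^{8} = (3/8)^{8} = 6561/16777216.
By linearity of expectation: E[X] = Σ_H E[X_H] = 2027025 · p^{8} = 2027025 · 6561/16777216 = 13299311025/16777216.
Numerically: E[X] ≈ 793.

E[X] = 2027025 · (3/8)^{8} = 13299311025/16777216 ≈ 793.


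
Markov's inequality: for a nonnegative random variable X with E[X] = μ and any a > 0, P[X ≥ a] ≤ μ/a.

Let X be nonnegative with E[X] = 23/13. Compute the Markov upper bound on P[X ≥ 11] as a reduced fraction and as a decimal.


μ = E[X] = 23/13, a = 11.
Markov: P[X ≥ 11] ≤ μ/a = (23/13)/11 = 23/143.
Numerically: ≈ 0.16084.
(Since a = 11 > μ = 1.76923, the bound 23/143 is < 1 and informative.)

P[X ≥ 11] ≤ 23/143 ≈ 0.16084.


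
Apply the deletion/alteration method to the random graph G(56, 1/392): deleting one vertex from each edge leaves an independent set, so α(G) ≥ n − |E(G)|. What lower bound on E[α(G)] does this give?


E[|E(G)|] = C(56, 2)·p = 1540 · (1/392) = 55/14.
E[α(G)] ≥ n − E[|E(G)|] = 56 − 55/14 = 729/14.
Numerically: ≈ 52.07143.
(This is only a lower bound; the true E[α(G)] may be larger.)

E[α(G)] ≥ 729/14 ≈ 52.07143.


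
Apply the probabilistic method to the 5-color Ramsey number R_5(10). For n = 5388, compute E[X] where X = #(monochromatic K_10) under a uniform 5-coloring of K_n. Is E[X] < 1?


E[X] = C(5388, 10) · 5^{1 − 45} = 5634865093375880654852250419586 · 5^{−44} = 5634865093375880654852250419586/5684341886080801486968994140625.
As a reduced fraction: E[X] = 5634865093375880654852250419586/5684341886080801486968994140625 ≈ 0.9913.
Is E[X] < 1? YES.
Since E[X] < 1, there exists a 5-coloring of K_{5388} with no monochromatic K_10; hence R_5(10) > 5388.

E[X] = 5634865093375880654852250419586/5684341886080801486968994140625 ≈ 0.9913; E[X] < 1, so R_5(10) > 5388.


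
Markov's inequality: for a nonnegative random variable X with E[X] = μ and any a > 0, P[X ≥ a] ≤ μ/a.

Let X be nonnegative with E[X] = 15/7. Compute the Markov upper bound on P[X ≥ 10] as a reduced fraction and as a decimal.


μ = E[X] = 15/7, a = 10.
Markov: P[X ≥ 10] ≤ μ/a = (15/7)/10 = 3/14.
Numerically: ≈ 0.214286.
(Since a = 10 > μ = 2.142857, the bound 3/14 is < 1 and informative.)

P[X ≥ 10] ≤ 3/14 ≈ 0.214286.


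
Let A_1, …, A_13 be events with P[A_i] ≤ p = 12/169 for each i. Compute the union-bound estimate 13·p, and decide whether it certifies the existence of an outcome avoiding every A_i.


Union bound: P[∪_{i=1}^{13} A_i] ≤ Σ_i P[A_i] ≤ 13·p = 13·(12/169) = 12/13.
Numerically: 12/13 ≈ 0.923.
Is 12/13 < 1? YES.
Since P[∪ A_i] ≤ 12/13 < 1, the complement has P[∩ A_i^c] ≥ 1 − 12/13 = 1/13 > 0, so some outcome avoids every A_i.

13·p = 12/13 ≈ 0.923; existence CERTIFIED by the union bound.


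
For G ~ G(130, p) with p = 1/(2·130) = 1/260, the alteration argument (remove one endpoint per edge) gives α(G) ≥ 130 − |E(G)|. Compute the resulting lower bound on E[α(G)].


E[|E(G)|] = C(130, 2)·p = 8385 · (1/260) = 129/4.
E[α(G)] ≥ n − E[|E(G)|] = 130 − 129/4 = 391/4.
Numerically: ≈ 97.750000.
(This is only a lower bound; the true E[α(G)] may be larger.)

E[α(G)] ≥ 391/4 ≈ 97.750000.


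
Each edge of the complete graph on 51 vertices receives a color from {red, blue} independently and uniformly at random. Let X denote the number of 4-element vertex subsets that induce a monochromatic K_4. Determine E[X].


Let X = Σ_S X_S over the C(51, 4) = 249900 subsets S of size 4, where X_S = 1 if the K_4 on S is monochromatic.
For a fixed S, the K_4 on S has C(4, 2) = 6 edges. P[all 6 edges red] = (1/2)^6, and likewise for blue, so P[monochromatic] = 2·(1/2)^6 = 2^{1 − 6} = 1/32.
By linearity: E[X] = C(51, 4) · 2^{1 − 6} = 249900 · 1/32 = 62475/8.
Numerically: E[X] ≈ 7809.37500.

E[X] = C(51,4)·2^(1−C(4,2)) = 62475/8 ≈ 7809.37500.


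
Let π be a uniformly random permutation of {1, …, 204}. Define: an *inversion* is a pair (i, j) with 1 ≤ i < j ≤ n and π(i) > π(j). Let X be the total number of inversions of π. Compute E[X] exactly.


Write X = Σ X_I over the C(204, 2) = 20706 pairs i < j, with X_I the indicator of one inversion.
There are 20706 indicators.
For each fixed pair i < j, the values π(i) and π(j) are two distinct elements of {1, …, 204} in uniformly random order; by symmetry P[π(i) > π(j)] = 1/2.
By linearity: E[X] = 20706 · (1/2) = C(204, 2) · (1/2) = 20706/2 = 10353 ≈ 10353.000000.

E[X] = 10353 = 10353.000000.


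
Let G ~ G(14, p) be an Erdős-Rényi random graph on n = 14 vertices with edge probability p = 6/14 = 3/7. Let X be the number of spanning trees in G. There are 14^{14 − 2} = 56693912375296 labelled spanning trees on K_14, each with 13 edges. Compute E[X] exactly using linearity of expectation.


K_14 has 14^{14 − 2} = 56693912375296 labelled spanning trees.
For each such spanning tree H, let X_H = 1 if all 13 edges of H are present in G. Then P[X_H = 1] = p^{13} = (3/7)^{13} = 1594323/96889010407.
Summing the indicators: E[X] = Σ_H E[X_H] = 56693912375296 · p^{13} = 56693912375296 · 1594323/96889010407 = 6530347008/7.
Numerically: E[X] ≈ 9.32907e+08.

E[X] = 56693912375296 · (3/7)^{13} = 6530347008/7 ≈ 9.32907e+08.


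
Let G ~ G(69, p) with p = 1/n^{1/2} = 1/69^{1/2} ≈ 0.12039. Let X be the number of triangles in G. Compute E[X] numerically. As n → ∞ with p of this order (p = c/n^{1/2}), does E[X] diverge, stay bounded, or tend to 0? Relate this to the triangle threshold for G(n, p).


Number of potential triangles: C(69, 3) = 52394.
Each occurs with probability p³ ≈ (0.12039)³ ≈ 1.7447225e-03.
By linearity: E[X] = C(69, 3)·p³ ≈ 52394 · 1.7447225e-03 ≈ 91.41299.
Since α = 1/2 < 1, p = c/n^{1/2} ≫ 1/n is above the triangle threshold p ~ 1/n. Asymptotically E[X] ~ (c³/6)·n^{3(1−α)} = (1³/6)·n^{1.5} → ∞; triangles are abundant w.h.p.

E[X] ≈ 91.41299; in regime p = Θ(1/n^{1/2}) E[X] diverges (above the triangle threshold p ~ 1/n).


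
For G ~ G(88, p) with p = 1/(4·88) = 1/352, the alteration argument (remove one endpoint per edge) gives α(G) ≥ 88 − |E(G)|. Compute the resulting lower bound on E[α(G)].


E[|E(G)|] = C(88, 2)·p = 3828 · (1/352) = 87/8.
E[α(G)] ≥ n − E[|E(G)|] = 88 − 87/8 = 617/8.
Numerically: ≈ 77.125.
(This is only a lower bound; the true E[α(G)] may be larger.)

E[α(G)] ≥ 617/8 ≈ 77.125.


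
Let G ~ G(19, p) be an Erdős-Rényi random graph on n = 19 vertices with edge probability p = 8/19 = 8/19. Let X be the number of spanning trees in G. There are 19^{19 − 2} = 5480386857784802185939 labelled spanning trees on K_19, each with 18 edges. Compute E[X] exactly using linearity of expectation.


K_19 has 19^{19 − 2} = 5480386857784802185939 labelled spanning trees.
For each such spanning tree H, let X_H = 1 if all 18 edges of H are present in G. Then P[X_H = 1] = p^{18} = (8/19)^{18} = 18014398509481984/104127350297911241532841.
Summing the indicators: E[X] = Σ_H E[X_H] = 5480386857784802185939 · p^{18} = 5480386857784802185939 · 18014398509481984/104127350297911241532841 = 18014398509481984/19.
Numerically: E[X] ≈ 9.4813e+14.

E[X] = 5480386857784802185939 · (8/19)^{18} = 18014398509481984/19 ≈ 9.4813e+14.


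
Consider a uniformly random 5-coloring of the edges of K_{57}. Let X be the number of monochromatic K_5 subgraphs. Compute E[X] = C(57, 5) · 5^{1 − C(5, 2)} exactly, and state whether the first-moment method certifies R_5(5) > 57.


E[X] = C(57, 5) · 5^{1 − 10} = 4187106 · 5^{−9} = 4187106/1953125.
As a reduced fraction: E[X] = 4187106/1953125 ≈ 2.143798.
Is E[X] < 1? NO.
Since E[X] ≥ 1, the first-moment bound is inconclusive at n = 57; it does NOT by itself certify R_5(5) > 57.

E[X] = 4187106/1953125 ≈ 2.143798; E[X] ≥ 1; first-moment method inconclusive here.


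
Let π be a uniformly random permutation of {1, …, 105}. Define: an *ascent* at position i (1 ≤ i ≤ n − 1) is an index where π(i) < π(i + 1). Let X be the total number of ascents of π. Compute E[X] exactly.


Write X = Σ X_I over i = 1, …, 104, with X_I the indicator of one ascent.
There are 104 indicators.
For each fixed i, the pair (π(i), π(i+1)) is a uniformly random ordered pair of distinct values from {1, …, 105}; by symmetry P[π(i) < π(i+1)] = 1/2.
By linearity: E[X] = 104 · (1/2) = (105 − 1) · (1/2) = 52 ≈ 52.000000.

E[X] = 52 = 52.000000.


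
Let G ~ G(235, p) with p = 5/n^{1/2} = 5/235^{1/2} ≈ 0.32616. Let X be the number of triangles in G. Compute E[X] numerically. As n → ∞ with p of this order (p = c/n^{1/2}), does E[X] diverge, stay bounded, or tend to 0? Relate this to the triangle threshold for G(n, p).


Number of potential triangles: C(235, 3) = 2135445.
Each occurs with probability p³ ≈ (0.32616)³ ≈ 3.4698302e-02.
By linearity: E[X] = C(235, 3)·p³ ≈ 2135445 · 3.4698302e-02 ≈ 74096.31500.
Since α = 1/2 < 1, p = c/n^{1/2} ≫ 1/n is above the triangle threshold p ~ 1/n. Asymptotically E[X] ~ (c³/6)·n^{3(1−α)} = (5³/6)·n^{1.5} → ∞; triangles are abundant w.h.p.

E[X] ≈ 74096.31500; in regime p = Θ(1/n^{1/2}) E[X] diverges (above the triangle threshold p ~ 1/n).


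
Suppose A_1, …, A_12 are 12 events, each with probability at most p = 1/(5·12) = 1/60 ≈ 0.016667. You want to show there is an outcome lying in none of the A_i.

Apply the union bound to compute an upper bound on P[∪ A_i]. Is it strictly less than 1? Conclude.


Union bound: P[∪_{i=1}^{12} A_i] ≤ Σ_i P[A_i] ≤ 12·p = 12·(1/60) = 1/5.
Numerically: 1/5 ≈ 0.200000.
Is 1/5 < 1? YES.
Since P[∪ A_i] ≤ 1/5 < 1, the complement has P[∩ A_i^c] ≥ 1 − 1/5 = 4/5 > 0, so some outcome avoids every A_i.

12·p = 1/5 ≈ 0.200000; existence CERTIFIED by the union bound.


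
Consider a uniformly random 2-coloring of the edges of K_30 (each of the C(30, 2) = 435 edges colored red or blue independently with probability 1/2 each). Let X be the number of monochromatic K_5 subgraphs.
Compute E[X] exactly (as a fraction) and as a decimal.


Let X = Σ_S X_S over the C(30, 5) = 142506 subsets S of size 5, where X_S = 1 if the K_5 on S is monochromatic.
For a fixed S, the K_5 on S has C(5, 2) = 10 edges. P[all 10 edges red] = (1/2)^10, and likewise for blue, so P[monochromatic] = 2·(1/2)^10 = 2^{1 − 10} = 1/512.
By linearity of expectation: E[X] = C(30, 5) · 2^{1 − 10} = 142506 · 1/512 = 71253/256.
Numerically: E[X] ≈ 278.3320.

E[X] = C(30,5)·2^(1−C(5,2)) = 71253/256 ≈ 278.3320.


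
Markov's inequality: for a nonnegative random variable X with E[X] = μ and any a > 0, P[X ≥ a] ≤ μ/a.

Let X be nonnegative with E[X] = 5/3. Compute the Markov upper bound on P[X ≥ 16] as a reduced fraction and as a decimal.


μ = E[X] = 5/3, a = 16.
Markov: P[X ≥ 16] ≤ μ/a = (5/3)/16 = 5/48.
Numerically: ≈ 0.10417.
(Since a = 16 > μ = 1.66667, the bound 5/48 is < 1 and informative.)

P[X ≥ 16] ≤ 5/48 ≈ 0.10417.


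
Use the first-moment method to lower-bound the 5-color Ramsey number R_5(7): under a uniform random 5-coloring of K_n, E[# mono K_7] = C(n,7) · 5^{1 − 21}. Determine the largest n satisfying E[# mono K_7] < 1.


We need C(n, 7) · 5^{1 − 21} < 1, i.e. C(n, 7) < 5^{21 − 1} = 95367431640625.
Check values of n near the boundary:
  n = 334: C(334, 7) = 86359460961576; 86359460961576 < 95367431640625? YES
  n = 335: C(335, 7) = 88202498238195; 88202498238195 < 95367431640625? YES
  n = 336: C(336, 7) = 90079147136880; 90079147136880 < 95367431640625? YES
  n = 337: C(337, 7) = 91989916924632; 91989916924632 < 95367431640625? YES
  n = 338: C(338, 7) = 93935323022736; 93935323022736 < 95367431640625? YES
  n = 339: C(339, 7) = 95915887062372; 95915887062372 < 95367431640625? NO
The largest n with C(n, 7) < 95367431640625 is n = 338 (where E[X] = 93935323022736/95367431640625 ≈ 0.985). Hence R_5(7) > 338, i.e. R_5(7) ≥ 339.

Largest n = 338; hence R_5(7) > 338.


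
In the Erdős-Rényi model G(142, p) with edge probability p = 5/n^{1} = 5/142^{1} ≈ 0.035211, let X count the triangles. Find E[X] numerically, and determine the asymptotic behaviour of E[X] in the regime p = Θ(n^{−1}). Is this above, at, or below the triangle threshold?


Number of potential triangles: C(142, 3) = 467180.
Each occurs with probability p³ ≈ (0.035211)³ ≈ 4.3656104e-05.
By linearity: E[X] = C(142, 3)·p³ ≈ 467180 · 4.3656104e-05 ≈ 20.39526.
Here α = 1, so p = 5/n is exactly at the triangle threshold p ~ 1/n. Asymptotically E[X] → c³/6 = 5³/6 = 125/6 ≈ 20.83333, a bounded constant. In this regime the triangle count is asymptotically Poisson(c³/6).

E[X] ≈ 20.39526; in regime p = Θ(1/n^{1}) E[X] stays bounded (at the triangle threshold p ~ 1/n).


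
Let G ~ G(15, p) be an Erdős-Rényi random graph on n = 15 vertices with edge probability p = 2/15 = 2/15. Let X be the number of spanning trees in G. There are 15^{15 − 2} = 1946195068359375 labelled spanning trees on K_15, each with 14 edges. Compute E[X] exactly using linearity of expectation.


K_15 has 15^{15 − 2} = 1946195068359375 labelled spanning trees.
For each such spanning tree H, let X_H = 1 if all 14 edges of H are present in G. Then P[X_H = 1] = p^{14} = (2/15)^{14} = 16384/29192926025390625.
By linearity of expectation: E[X] = Σ_H E[X_H] = 1946195068359375 · p^{14} = 1946195068359375 · 16384/29192926025390625 = 16384/15.
Numerically: E[X] ≈ 1092.27.

E[X] = 1946195068359375 · (2/15)^{14} = 16384/15 ≈ 1092.27.


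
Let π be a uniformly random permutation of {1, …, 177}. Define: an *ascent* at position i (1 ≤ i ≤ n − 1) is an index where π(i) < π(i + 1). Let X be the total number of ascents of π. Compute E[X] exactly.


Write X = Σ X_I over i = 1, …, 176, with X_I the indicator of one ascent.
There are 176 indicators.
For each fixed i, the pair (π(i), π(i+1)) is a uniformly random ordered pair of distinct values from {1, …, 177}; by symmetry P[π(i) < π(i+1)] = 1/2.
By linearity: E[X] = 176 · (1/2) = (177 − 1) · (1/2) = 88 ≈ 88.000.

E[X] = 88 = 88.000.


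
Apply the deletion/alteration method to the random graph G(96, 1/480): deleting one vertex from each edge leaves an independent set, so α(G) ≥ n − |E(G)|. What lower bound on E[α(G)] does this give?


E[|E(G)|] = C(96, 2)·p = 4560 · (1/480) = 19/2.
E[α(G)] ≥ n − E[|E(G)|] = 96 − 19/2 = 173/2.
Numerically: ≈ 86.5000.
(This is only a lower bound; the true E[α(G)] may be larger.)

E[α(G)] ≥ 173/2 ≈ 86.5000.


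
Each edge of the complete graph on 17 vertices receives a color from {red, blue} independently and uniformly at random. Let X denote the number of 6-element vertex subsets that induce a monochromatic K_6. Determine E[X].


Let X = Σ_S X_S over the C(17, 6) = 12376 subsets S of size 6, where X_S = 1 if the K_6 on S is monochromatic.
For a fixed S, the K_6 on S has C(6, 2) = 15 edges. P[all 15 edges red] = (1/2)^15, and likewise for blue, so P[monochromatic] = 2·(1/2)^15 = 2^{1 − 15} = 1/16384.
By linearity: E[X] = C(17, 6) · 2^{1 − 15} = 12376 · 1/16384 = 1547/2048.
Numerically: E[X] ≈ 0.755.

E[X] = C(17,6)·2^(1−C(6,2)) = 1547/2048 ≈ 0.755.


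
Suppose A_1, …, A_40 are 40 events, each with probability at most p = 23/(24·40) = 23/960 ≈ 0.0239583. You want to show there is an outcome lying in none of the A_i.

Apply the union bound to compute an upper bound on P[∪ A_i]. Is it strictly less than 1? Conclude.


Union bound: P[∪_{i=1}^{40} A_i] ≤ Σ_i P[A_i] ≤ 40·p = 40·(23/960) = 23/24.
Numerically: 23/24 ≈ 0.9583333.
Is 23/24 < 1? YES.
Since P[∪ A_i] ≤ 23/24 < 1, the complement has P[∩ A_i^c] ≥ 1 − 23/24 = 1/24 > 0, so some outcome avoids every A_i.

40·p = 23/24 ≈ 0.9583333; existence CERTIFIED by the union bound.


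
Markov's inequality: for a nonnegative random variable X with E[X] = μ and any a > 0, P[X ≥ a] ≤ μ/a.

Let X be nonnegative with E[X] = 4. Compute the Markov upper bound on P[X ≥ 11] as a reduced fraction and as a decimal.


μ = E[X] = 4, a = 11.
Markov: P[X ≥ 11] ≤ μ/a = (4)/11 = 4/11.
Numerically: ≈ 0.3636.
(Since a = 11 > μ = 4.0000, the bound 4/11 is < 1 and informative.)

P[X ≥ 11] ≤ 4/11 ≈ 0.3636.


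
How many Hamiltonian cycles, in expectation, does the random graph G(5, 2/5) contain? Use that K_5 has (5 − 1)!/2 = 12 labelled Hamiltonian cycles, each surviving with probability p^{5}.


K_5 has (5 − 1)!/2 = 12 labelled Hamiltonian cycles.
For each such Hamiltonian cycle H, let X_H = 1 if all 5 edges of H are present in G. Then P[X_H = 1] = p^{5} = (2/5)^{5} = 32/3125.
Summing the indicators: E[X] = Σ_H E[X_H] = 12 · p^{5} = 12 · 32/3125 = 384/3125.
Numerically: E[X] ≈ 0.12288.

E[X] = 12 · (2/5)^{5} = 384/3125 ≈ 0.12288.


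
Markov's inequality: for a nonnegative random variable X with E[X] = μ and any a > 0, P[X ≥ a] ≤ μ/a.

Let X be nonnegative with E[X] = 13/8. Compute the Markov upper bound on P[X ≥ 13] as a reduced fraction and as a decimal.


μ = E[X] = 13/8, a = 13.
Markov: P[X ≥ 13] ≤ μ/a = (13/8)/13 = 1/8.
Numerically: ≈ 0.12500.
(Since a = 13 > μ = 1.62500, the bound 1/8 is < 1 and informative.)

P[X ≥ 13] ≤ 1/8 ≈ 0.12500.


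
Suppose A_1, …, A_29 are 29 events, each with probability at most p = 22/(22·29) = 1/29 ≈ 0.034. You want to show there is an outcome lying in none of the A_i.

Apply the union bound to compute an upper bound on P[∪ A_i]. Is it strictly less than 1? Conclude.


Union bound: P[∪_{i=1}^{29} A_i] ≤ Σ_i P[A_i] ≤ 29·p = 29·(1/29) = 1.
Numerically: 1 ≈ 1.000.
Is 1 < 1? NO.
Since the bound 1 is ≥ 1, the union bound is uninformative here; it does NOT by itself certify existence.

29·p = 1 ≈ 1.000; existence NOT certified by the union bound.


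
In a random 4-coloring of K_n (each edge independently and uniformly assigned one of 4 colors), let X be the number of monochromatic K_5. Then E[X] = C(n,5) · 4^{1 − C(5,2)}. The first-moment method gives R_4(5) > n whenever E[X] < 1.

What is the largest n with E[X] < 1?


We need C(n, 5) · 4^{1 − 10} < 1, i.e. C(n, 5) < 4^{10 − 1} = 262144.
Check values of n near the boundary:
  n = 28: C(28, 5) = 98280; 98280 < 262144? YES
  n = 29: C(29, 5) = 118755; 118755 < 262144? YES
  n = 30: C(30, 5) = 142506; 142506 < 262144? YES
  n = 31: C(31, 5) = 169911; 169911 < 262144? YES
  n = 32: C(32, 5) = 201376; 201376 < 262144? YES
  n = 33: C(33, 5) = 237336; 237336 < 262144? YES
  n = 34: C(34, 5) = 278256; 278256 < 262144? NO
  n = 35: C(35, 5) = 324632; 324632 < 262144? NO
  n = 36: C(36, 5) = 376992; 376992 < 262144? NO
The largest n with C(n, 5) < 262144 is n = 33 (where E[X] = 29667/32768 ≈ 0.905365). Hence R_4(5) > 33, i.e. R_4(5) ≥ 34.

Largest n = 33; hence R_4(5) > 33.


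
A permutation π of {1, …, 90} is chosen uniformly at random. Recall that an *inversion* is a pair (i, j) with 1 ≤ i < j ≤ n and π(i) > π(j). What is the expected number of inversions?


Write X = Σ X_I over the C(90, 2) = 4005 pairs i < j, with X_I the indicator of one inversion.
There are 4005 indicators.
For each fixed pair i < j, the values π(i) and π(j) are two distinct elements of {1, …, 90} in uniformly random order; by symmetry P[π(i) > π(j)] = 1/2.
By linearity: E[X] = 4005 · (1/2) = C(90, 2) · (1/2) = 4005/2 = 4005/2 ≈ 2002.50000.

E[X] = 4005/2 = 2002.50000.


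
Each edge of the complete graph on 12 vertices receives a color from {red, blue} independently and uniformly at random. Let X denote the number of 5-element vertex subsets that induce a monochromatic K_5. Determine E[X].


Let X = Σ_S X_S over the C(12, 5) = 792 subsets S of size 5, where X_S = 1 if the K_5 on S is monochromatic.
For a fixed S, the K_5 on S has C(5, 2) = 10 edges. P[all 10 edges red] = (1/2)^10, and likewise for blue, so P[monochromatic] = 2·(1/2)^10 = 2^{1 − 10} = 1/512.
By linearity of expectation: E[X] = C(12, 5) · 2^{1 − 10} = 792 · 1/512 = 99/64.
Numerically: E[X] ≈ 1.547.

E[X] = C(12,5)·2^(1−C(5,2)) = 99/64 ≈ 1.547.


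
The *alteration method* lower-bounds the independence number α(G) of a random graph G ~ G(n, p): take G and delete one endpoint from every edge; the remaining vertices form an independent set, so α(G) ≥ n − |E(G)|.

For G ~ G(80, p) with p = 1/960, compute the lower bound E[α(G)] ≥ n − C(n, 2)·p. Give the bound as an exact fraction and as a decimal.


E[|E(G)|] = C(80, 2)·p = 3160 · (1/960) = 79/24.
E[α(G)] ≥ n − E[|E(G)|] = 80 − 79/24 = 1841/24.
Numerically: ≈ 76.70833.
(This is only a lower bound; the true E[α(G)] may be larger.)

E[α(G)] ≥ 1841/24 ≈ 76.70833.


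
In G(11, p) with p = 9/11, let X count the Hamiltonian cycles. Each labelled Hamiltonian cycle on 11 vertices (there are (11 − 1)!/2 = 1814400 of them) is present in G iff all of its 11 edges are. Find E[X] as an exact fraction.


K_11 has (11 − 1)!/2 = 1814400 labelled Hamiltonian cycles.
For each such Hamiltonian cycle H, let X_H = 1 if all 11 edges of H are present in G. Then P[X_H = 1] = p^{11} = (9/11)^{11} = 31381059609/285311670611.
By linearity of expectation: E[X] = Σ_H E[X_H] = 1814400 · p^{11} = 1814400 · 31381059609/285311670611 = 56937794554569600/285311670611.
Numerically: E[X] ≈ 199563.

E[X] = 1814400 · (9/11)^{11} = 56937794554569600/285311670611 ≈ 199563.


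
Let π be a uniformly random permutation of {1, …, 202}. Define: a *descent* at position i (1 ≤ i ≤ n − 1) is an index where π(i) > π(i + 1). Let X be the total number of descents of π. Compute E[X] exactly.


Write X = Σ X_I over i = 1, …, 201, with X_I the indicator of one descent.
There are 201 indicators.
For each fixed i, the pair (π(i), π(i+1)) is a uniformly random ordered pair of distinct values from {1, …, 202}; by symmetry P[π(i) > π(i+1)] = 1/2.
By linearity: E[X] = 201 · (1/2) = (202 − 1) · (1/2) = 201/2 ≈ 100.500000.

E[X] = 201/2 = 100.500000.


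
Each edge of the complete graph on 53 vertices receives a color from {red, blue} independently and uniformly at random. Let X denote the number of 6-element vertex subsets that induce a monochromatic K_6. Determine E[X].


Let X = Σ_S X_S over the C(53, 6) = 22957480 subsets S of size 6, where X_S = 1 if the K_6 on S is monochromatic.
For a fixed S, the K_6 on S has C(6, 2) = 15 edges. P[all 15 edges red] = (1/2)^15, and likewise for blue, so P[monochromatic] = 2·(1/2)^15 = 2^{1 − 15} = 1/16384.
By linearity of expectation: E[X] = C(53, 6) · 2^{1 − 15} = 22957480 · 1/16384 = 2869685/2048.
Numerically: E[X] ≈ 1401.213379.

E[X] = C(53,6)·2^(1−C(6,2)) = 2869685/2048 ≈ 1401.213379.


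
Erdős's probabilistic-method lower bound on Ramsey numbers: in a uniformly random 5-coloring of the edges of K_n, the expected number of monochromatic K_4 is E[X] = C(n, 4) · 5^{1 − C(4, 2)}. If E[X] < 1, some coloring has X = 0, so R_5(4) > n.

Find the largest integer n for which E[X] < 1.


We need C(n, 4) · 5^{1 − 6} < 1, i.e. C(n, 4) < 5^{6 − 1} = 3125.
Check values of n near the boundary:
  n = 17: C(17, 4) = 2380; 2380 < 3125? YES
  n = 18: C(18, 4) = 3060; 3060 < 3125? YES
  n = 19: C(19, 4) = 3876; 3876 < 3125? NO
  n = 20: C(20, 4) = 4845; 4845 < 3125? NO
The largest n with C(n, 4) < 3125 is n = 18 (where E[X] = 612/625 ≈ 0.9792000). Hence R_5(4) > 18, i.e. R_5(4) ≥ 19.

Largest n = 18; hence R_5(4) > 18.


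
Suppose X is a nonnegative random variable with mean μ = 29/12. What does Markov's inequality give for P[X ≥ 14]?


μ = E[X] = 29/12, a = 14.
Markov: P[X ≥ 14] ≤ μ/a = (29/12)/14 = 29/168.
Numerically: ≈ 0.173.
(Since a = 14 > μ = 2.417, the bound 29/168 is < 1 and informative.)

P[X ≥ 14] ≤ 29/168 ≈ 0.173.


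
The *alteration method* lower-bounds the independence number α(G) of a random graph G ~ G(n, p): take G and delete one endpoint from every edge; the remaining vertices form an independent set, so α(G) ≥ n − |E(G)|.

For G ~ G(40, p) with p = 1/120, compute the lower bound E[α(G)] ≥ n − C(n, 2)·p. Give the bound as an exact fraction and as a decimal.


E[|E(G)|] = C(40, 2)·p = 780 · (1/120) = 13/2.
E[α(G)] ≥ n − E[|E(G)|] = 40 − 13/2 = 67/2.
Numerically: ≈ 33.500000.
(This is only a lower bound; the true E[α(G)] may be larger.)

E[α(G)] ≥ 67/2 ≈ 33.500000.


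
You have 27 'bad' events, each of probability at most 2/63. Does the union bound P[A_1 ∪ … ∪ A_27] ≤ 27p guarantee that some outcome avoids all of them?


Union bound: P[∪_{i=1}^{27} A_i] ≤ Σ_i P[A_i] ≤ 27·p = 27·(2/63) = 6/7.
Numerically: 6/7 ≈ 0.857.
Is 6/7 < 1? YES.
Since P[∪ A_i] ≤ 6/7 < 1, the complement has P[∩ A_i^c] ≥ 1 − 6/7 = 1/7 > 0, so some outcome avoids every A_i.

27·p = 6/7 ≈ 0.857; existence CERTIFIED by the union bound.


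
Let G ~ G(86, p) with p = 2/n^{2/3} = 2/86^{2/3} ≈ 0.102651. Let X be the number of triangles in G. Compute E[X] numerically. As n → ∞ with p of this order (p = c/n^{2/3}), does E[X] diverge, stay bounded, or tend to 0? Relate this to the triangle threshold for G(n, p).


Number of potential triangles: C(86, 3) = 102340.
Each occurs with probability p³ ≈ (0.102651)³ ≈ 1.08166577e-03.
By linearity: E[X] = C(86, 3)·p³ ≈ 102340 · 1.08166577e-03 ≈ 110.697674.
Since α = 2/3 < 1, p = c/n^{2/3} ≫ 1/n is above the triangle threshold p ~ 1/n. Asymptotically E[X] ~ (c³/6)·n^{3(1−α)} = (2³/6)·n^{1} → ∞; triangles are abundant w.h.p.

E[X] ≈ 110.697674; in regime p = Θ(1/n^{2/3}) E[X] diverges (above the triangle threshold p ~ 1/n).


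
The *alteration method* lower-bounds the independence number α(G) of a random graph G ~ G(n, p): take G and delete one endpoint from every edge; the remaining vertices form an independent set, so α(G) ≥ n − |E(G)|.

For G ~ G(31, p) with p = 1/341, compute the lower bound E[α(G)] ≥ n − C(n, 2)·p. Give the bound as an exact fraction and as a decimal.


E[|E(G)|] = C(31, 2)·p = 465 · (1/341) = 15/11.
E[α(G)] ≥ n − E[|E(G)|] = 31 − 15/11 = 326/11.
Numerically: ≈ 29.636.
(This is only a lower bound; the true E[α(G)] may be larger.)

E[α(G)] ≥ 326/11 ≈ 29.636.


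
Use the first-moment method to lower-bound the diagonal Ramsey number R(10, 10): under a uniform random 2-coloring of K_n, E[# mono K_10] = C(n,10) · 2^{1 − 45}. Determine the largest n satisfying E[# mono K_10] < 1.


We need C(n, 10) · 2^{1 − 45} < 1, i.e. C(n, 10) < 2^{45 − 1} = 17592186044416.
Check values of n near the boundary:
  n = 97: C(97, 10) = 12576469727536; 12576469727536 < 17592186044416? YES
  n = 98: C(98, 10) = 14005614014756; 14005614014756 < 17592186044416? YES
  n = 99: C(99, 10) = 15579278510796; 15579278510796 < 17592186044416? YES
  n = 100: C(100, 10) = 17310309456440; 17310309456440 < 17592186044416? YES
  n = 101: C(101, 10) = 19212541264840; 19212541264840 < 17592186044416? NO
  n = 102: C(102, 10) = 21300860967540; 21300860967540 < 17592186044416? NO
The largest n with C(n, 10) < 17592186044416 is n = 100 (where E[X] = 2163788682055/2199023255552 ≈ 0.9840). Hence R(10, 10) > 100, i.e. R(10, 10) ≥ 101.

Largest n = 100; hence R(10, 10) > 100.


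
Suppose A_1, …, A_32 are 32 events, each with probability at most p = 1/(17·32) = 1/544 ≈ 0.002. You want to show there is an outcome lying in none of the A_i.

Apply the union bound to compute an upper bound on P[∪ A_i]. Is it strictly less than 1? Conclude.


Union bound: P[∪_{i=1}^{32} A_i] ≤ Σ_i P[A_i] ≤ 32·p = 32·(1/544) = 1/17.
Numerically: 1/17 ≈ 0.059.
Is 1/17 < 1? YES.
Since P[∪ A_i] ≤ 1/17 < 1, the complement has P[∩ A_i^c] ≥ 1 − 1/17 = 16/17 > 0, so some outcome avoids every A_i.

32·p = 1/17 ≈ 0.059; existence CERTIFIED by the union bound.


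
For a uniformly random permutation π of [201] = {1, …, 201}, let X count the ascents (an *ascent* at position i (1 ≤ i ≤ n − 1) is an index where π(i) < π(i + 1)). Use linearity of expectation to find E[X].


Write X = Σ X_I over i = 1, …, 200, with X_I the indicator of one ascent.
There are 200 indicators.
For each fixed i, the pair (π(i), π(i+1)) is a uniformly random ordered pair of distinct values from {1, …, 201}; by symmetry P[π(i) < π(i+1)] = 1/2.
By linearity: E[X] = 200 · (1/2) = (201 − 1) · (1/2) = 100 ≈ 100.000000.

E[X] = 100 = 100.000000.


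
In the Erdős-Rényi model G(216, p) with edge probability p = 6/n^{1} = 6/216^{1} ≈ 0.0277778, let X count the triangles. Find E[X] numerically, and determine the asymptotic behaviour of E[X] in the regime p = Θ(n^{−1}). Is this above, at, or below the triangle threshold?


Number of potential triangles: C(216, 3) = 1656360.
Each occurs with probability p³ ≈ (0.0277778)³ ≈ 2.14334705e-05.
By linearity: E[X] = C(216, 3)·p³ ≈ 1656360 · 2.14334705e-05 ≈ 35.501543.
Here α = 1, so p = 6/n is exactly at the triangle threshold p ~ 1/n. Asymptotically E[X] → c³/6 = 6³/6 = 36 ≈ 36.000000, a bounded constant. In this regime the triangle count is asymptotically Poisson(c³/6).

E[X] ≈ 35.501543; in regime p = Θ(1/n^{1}) E[X] stays bounded (at the triangle threshold p ~ 1/n).


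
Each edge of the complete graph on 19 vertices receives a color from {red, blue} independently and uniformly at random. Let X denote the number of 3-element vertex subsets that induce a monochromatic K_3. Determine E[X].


Let X = Σ_S X_S over the C(19, 3) = 969 subsets S of size 3, where X_S = 1 if the K_3 on S is monochromatic.
For a fixed S, the K_3 on S has C(3, 2) = 3 edges. P[all 3 edges red] = (1/2)^3, and likewise for blue, so P[monochromatic] = 2·(1/2)^3 = 2^{1 − 3} = 1/4.
By linearity of expectation: E[X] = C(19, 3) · 2^{1 − 3} = 969 · 1/4 = 969/4.
Numerically: E[X] ≈ 242.2500.

E[X] = C(19,3)·2^(1−C(3,2)) = 969/4 ≈ 242.2500.


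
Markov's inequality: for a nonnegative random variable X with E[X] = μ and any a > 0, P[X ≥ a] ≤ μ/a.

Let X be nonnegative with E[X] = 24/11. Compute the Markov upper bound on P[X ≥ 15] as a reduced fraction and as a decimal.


μ = E[X] = 24/11, a = 15.
Markov: P[X ≥ 15] ≤ μ/a = (24/11)/15 = 8/55.
Numerically: ≈ 0.14545.
(Since a = 15 > μ = 2.18182, the bound 8/55 is < 1 and informative.)

P[X ≥ 15] ≤ 8/55 ≈ 0.14545.


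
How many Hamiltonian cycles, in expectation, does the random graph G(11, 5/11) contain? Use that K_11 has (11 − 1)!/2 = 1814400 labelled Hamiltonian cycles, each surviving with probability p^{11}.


K_11 has (11 − 1)!/2 = 1814400 labelled Hamiltonian cycles.
For each such Hamiltonian cycle H, let X_H = 1 if all 11 edges of H are present in G. Then P[X_H = 1] = p^{11} = (5/11)^{11} = 48828125/285311670611.
Summing the indicators: E[X] = Σ_H E[X_H] = 1814400 · p^{11} = 1814400 · 48828125/285311670611 = 88593750000000/285311670611.
Numerically: E[X] ≈ 310.5.

E[X] = 1814400 · (5/11)^{11} = 88593750000000/285311670611 ≈ 310.5.


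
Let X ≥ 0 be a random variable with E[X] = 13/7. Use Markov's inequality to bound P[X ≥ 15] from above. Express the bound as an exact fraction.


μ = E[X] = 13/7, a = 15.
Markov: P[X ≥ 15] ≤ μ/a = (13/7)/15 = 13/105.
Numerically: ≈ 0.123810.
(Since a = 15 > μ = 1.857143, the bound 13/105 is < 1 and informative.)

P[X ≥ 15] ≤ 13/105 ≈ 0.123810.


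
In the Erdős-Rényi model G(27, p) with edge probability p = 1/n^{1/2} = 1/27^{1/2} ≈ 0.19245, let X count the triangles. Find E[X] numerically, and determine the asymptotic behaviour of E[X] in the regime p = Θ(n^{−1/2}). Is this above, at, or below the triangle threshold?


Number of potential triangles: C(27, 3) = 2925.
Each occurs with probability p³ ≈ (0.19245)³ ≈ 7.12778110e-03.
By linearity: E[X] = C(27, 3)·p³ ≈ 2925 · 7.12778110e-03 ≈ 20.848760.
Since α = 1/2 < 1, p = c/n^{1/2} ≫ 1/n is above the triangle threshold p ~ 1/n. Asymptotically E[X] ~ (c³/6)·n^{3(1−α)} = (1³/6)·n^{1.5} → ∞; triangles are abundant w.h.p.

E[X] ≈ 20.848760; in regime p = Θ(1/n^{1/2}) E[X] diverges (above the triangle threshold p ~ 1/n).


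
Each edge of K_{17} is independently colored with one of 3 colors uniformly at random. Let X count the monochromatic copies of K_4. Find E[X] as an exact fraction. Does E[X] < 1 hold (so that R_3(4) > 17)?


E[X] = C(17, 4) · 3^{1 − 6} = 2380 · 3^{−5} = 2380/243.
As a reduced fraction: E[X] = 2380/243 ≈ 9.7942387.
Is E[X] < 1? NO.
Since E[X] ≥ 1, the first-moment bound is inconclusive at n = 17; it does NOT by itself certify R_3(4) > 17.

E[X] = 2380/243 ≈ 9.7942387; E[X] ≥ 1; first-moment method inconclusive here.


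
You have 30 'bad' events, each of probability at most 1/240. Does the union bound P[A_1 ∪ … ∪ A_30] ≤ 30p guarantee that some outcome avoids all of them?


Union bound: P[∪_{i=1}^{30} A_i] ≤ Σ_i P[A_i] ≤ 30·p = 30·(1/240) = 1/8.
Numerically: 1/8 ≈ 0.1250000.
Is 1/8 < 1? YES.
Since P[∪ A_i] ≤ 1/8 < 1, the complement has P[∩ A_i^c] ≥ 1 − 1/8 = 7/8 > 0, so some outcome avoids every A_i.

30·p = 1/8 ≈ 0.1250000; existence CERTIFIED by the union bound.


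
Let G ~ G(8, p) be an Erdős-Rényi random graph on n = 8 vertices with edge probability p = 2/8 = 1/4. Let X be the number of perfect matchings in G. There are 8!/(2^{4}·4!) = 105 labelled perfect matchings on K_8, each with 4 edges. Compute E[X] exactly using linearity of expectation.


K_8 has 8!/(2^{4}·4!) = 105 labelled perfect matchings.
For each such perfect matching H, let X_H = 1 if all 4 edges of H are present in G. Then P[X_H = 1] = p^{4} = (1/4)^{4} = 1/256.
Summing the indicators: E[X] = Σ_H E[X_H] = 105 · p^{4} = 105 · 1/256 = 105/256.
Numerically: E[X] ≈ 0.41016.

E[X] = 105 · (1/4)^{4} = 105/256 ≈ 0.41016.


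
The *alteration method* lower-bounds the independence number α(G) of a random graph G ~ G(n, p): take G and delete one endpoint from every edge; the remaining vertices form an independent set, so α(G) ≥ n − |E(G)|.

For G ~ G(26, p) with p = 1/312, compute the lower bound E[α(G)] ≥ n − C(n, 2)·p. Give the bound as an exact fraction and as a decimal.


E[|E(G)|] = C(26, 2)·p = 325 · (1/312) = 25/24.
E[α(G)] ≥ n − E[|E(G)|] = 26 − 25/24 = 599/24.
Numerically: ≈ 24.9583.
(This is only a lower bound; the true E[α(G)] may be larger.)

E[α(G)] ≥ 599/24 ≈ 24.9583.


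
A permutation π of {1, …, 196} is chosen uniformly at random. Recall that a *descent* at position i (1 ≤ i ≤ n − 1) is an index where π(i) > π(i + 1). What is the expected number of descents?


Write X = Σ X_I over i = 1, …, 195, with X_I the indicator of one descent.
There are 195 indicators.
For each fixed i, the pair (π(i), π(i+1)) is a uniformly random ordered pair of distinct values from {1, …, 196}; by symmetry P[π(i) > π(i+1)] = 1/2.
By linearity: E[X] = 195 · (1/2) = (196 − 1) · (1/2) = 195/2 ≈ 97.50000.

E[X] = 195/2 = 97.50000.


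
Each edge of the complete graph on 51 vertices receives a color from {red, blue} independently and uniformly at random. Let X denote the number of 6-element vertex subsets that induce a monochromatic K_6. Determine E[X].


Let X = Σ_S X_S over the C(51, 6) = 18009460 subsets S of size 6, where X_S = 1 if the K_6 on S is monochromatic.
For a fixed S, the K_6 on S has C(6, 2) = 15 edges. P[all 15 edges red] = (1/2)^15, and likewise for blue, so P[monochromatic] = 2·(1/2)^15 = 2^{1 − 15} = 1/16384.
By linearity: E[X] = C(51, 6) · 2^{1 − 15} = 18009460 · 1/16384 = 4502365/4096.
Numerically: E[X] ≈ 1099.210.

E[X] = C(51,6)·2^(1−C(6,2)) = 4502365/4096 ≈ 1099.210.


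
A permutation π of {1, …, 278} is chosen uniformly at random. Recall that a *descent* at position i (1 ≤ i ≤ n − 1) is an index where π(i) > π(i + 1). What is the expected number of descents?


Write X = Σ X_I over i = 1, …, 277, with X_I the indicator of one descent.
There are 277 indicators.
For each fixed i, the pair (π(i), π(i+1)) is a uniformly random ordered pair of distinct values from {1, …, 278}; by symmetry P[π(i) > π(i+1)] = 1/2.
By linearity: E[X] = 277 · (1/2) = (278 − 1) · (1/2) = 277/2 ≈ 138.500000.

E[X] = 277/2 = 138.500000.
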